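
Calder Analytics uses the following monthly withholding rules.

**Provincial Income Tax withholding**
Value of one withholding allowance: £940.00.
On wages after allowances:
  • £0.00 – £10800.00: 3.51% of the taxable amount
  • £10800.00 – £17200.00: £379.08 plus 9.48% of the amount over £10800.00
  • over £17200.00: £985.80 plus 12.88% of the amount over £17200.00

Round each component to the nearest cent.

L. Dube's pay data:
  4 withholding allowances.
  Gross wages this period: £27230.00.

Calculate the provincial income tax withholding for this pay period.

Provincial Income Tax: taxable = £27230.00 − 4×£940.00 = £23470.00
  £985.80 + 12.88% × (£23470.00 − £17200.00) = £985.80 + 12.88% × £6270.00 = £1793.38

£1793.38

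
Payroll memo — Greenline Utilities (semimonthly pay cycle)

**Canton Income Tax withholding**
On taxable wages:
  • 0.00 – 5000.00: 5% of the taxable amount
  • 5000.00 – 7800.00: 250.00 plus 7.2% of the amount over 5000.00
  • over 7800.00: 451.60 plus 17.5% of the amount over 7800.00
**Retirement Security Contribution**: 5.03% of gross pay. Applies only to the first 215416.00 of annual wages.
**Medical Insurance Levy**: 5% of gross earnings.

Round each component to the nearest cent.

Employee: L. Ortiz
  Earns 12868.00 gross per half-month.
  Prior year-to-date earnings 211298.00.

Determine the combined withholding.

2189.04

Canton Income Tax: taxable = 12868.00
  451.60 + 17.5% × (12868.00 − 7800.00) = 451.60 + 17.5% × 5068.00 = 1338.50
Retirement Security Contribution: cap 215416.00 − YTD 211298.00 = 4118.00 subject; 5.03% × 4118.00 = 207.14
Medical Insurance Levy: 5% × 12868.00 = 643.40
Total: 1338.50 + 207.14 + 643.40 = 2189.04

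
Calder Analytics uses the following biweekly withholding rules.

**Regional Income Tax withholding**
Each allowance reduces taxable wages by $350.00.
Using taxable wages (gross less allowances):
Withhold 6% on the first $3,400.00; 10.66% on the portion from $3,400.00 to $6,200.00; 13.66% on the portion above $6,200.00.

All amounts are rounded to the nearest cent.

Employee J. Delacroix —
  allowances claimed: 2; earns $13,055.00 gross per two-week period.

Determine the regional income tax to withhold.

$1,343.25

Regional Income Tax: taxable = $13,055.00 − 2×$350.00 = $12,355.00
  $502.48 + 13.66% × ($12,355.00 − $6,200.00) = $502.48 + 13.66% × $6,155.00 = $1,343.25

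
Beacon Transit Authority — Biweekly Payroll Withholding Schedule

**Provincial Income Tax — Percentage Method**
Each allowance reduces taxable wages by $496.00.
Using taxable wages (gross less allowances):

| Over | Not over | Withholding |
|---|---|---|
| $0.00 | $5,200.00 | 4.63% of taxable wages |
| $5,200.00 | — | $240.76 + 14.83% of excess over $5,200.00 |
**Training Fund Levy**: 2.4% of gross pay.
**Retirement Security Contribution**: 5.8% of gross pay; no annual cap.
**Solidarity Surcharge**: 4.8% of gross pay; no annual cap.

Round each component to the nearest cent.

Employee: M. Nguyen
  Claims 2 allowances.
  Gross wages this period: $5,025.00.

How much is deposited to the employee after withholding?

Provincial Income Tax: taxable = $5,025.00 − 2×$496.00 = $4,033.00
  4.63% × $4,033.00 = $186.73
Training Fund Levy: 2.4% × $5,025.00 = $120.60
Retirement Security Contribution: 5.8% × $5,025.00 = $291.45
Solidarity Surcharge: 4.8% × $5,025.00 = $241.20
Total withheld: $186.73 + $120.60 + $291.45 + $241.20 = $839.98
Net pay: $5,025.00 − $839.98 = $4,185.02

$4,185.02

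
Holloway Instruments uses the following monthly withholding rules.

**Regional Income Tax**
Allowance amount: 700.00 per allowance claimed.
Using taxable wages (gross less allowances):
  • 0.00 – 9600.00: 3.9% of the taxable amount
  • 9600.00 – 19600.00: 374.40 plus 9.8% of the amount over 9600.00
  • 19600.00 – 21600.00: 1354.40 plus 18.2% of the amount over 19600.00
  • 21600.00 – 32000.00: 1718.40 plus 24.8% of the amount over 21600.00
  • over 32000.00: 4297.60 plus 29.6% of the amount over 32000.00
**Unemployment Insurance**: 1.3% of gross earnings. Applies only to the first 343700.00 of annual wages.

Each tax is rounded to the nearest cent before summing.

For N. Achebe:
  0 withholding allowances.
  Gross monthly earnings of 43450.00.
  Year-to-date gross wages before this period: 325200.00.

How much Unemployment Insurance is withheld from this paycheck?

240.50

Unemployment Insurance: cap 343700.00 − YTD 325200.00 = 18500.00 subject; 1.3% × 18500.00 = 240.50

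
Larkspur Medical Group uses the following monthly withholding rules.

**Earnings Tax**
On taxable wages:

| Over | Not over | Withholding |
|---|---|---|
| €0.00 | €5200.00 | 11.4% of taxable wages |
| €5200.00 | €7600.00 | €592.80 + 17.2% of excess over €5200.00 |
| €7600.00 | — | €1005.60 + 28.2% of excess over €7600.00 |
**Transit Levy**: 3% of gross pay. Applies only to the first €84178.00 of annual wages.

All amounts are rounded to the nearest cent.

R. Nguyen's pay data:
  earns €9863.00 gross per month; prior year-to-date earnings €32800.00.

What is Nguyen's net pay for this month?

€7923.34

Earnings Tax: taxable = €9863.00
  €1005.60 + 28.2% × (€9863.00 − €7600.00) = €1005.60 + 28.2% × €2263.00 = €1643.77
Transit Levy: 3% × €9863.00 = €295.89
Total withheld: €1643.77 + €295.89 = €1939.66
Net pay: €9863.00 − €1939.66 = €7923.34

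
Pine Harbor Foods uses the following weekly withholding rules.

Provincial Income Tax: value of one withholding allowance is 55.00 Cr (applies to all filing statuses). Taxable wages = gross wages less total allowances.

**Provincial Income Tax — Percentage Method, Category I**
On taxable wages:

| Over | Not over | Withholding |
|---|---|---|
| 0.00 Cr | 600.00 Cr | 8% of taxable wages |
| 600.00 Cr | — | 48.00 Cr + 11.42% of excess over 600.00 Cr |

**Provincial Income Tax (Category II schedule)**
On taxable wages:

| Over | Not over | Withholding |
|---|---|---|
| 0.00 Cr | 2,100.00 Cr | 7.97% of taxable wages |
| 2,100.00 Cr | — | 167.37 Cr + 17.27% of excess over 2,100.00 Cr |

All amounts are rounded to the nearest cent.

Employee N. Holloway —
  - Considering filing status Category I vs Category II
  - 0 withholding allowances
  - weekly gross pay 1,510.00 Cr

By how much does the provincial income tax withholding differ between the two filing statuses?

31.57 Cr

Provincial Income Tax (Category I): taxable = 1,510.00 Cr
  48.00 Cr + 11.42% × (1,510.00 Cr − 600.00 Cr) = 48.00 Cr + 11.42% × 910.00 Cr = 151.92 Cr
Provincial Income Tax (Category II): taxable = 1,510.00 Cr
  7.97% × 1,510.00 Cr = 120.35 Cr
Difference: |151.92 Cr − 120.35 Cr| = 31.57 Cr (higher under Category I)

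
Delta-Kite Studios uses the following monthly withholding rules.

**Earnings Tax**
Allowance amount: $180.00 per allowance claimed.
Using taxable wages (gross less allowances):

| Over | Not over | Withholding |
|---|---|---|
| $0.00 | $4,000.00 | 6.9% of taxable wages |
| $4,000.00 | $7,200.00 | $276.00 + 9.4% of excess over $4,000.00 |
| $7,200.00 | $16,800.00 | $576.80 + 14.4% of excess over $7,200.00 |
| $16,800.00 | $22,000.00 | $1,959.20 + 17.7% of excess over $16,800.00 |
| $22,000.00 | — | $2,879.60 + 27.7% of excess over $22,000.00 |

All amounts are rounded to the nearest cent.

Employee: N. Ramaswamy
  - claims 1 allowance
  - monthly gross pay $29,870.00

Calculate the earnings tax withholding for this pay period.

$5,009.73

Earnings Tax: taxable = $29,870.00 − 1×$180.00 = $29,690.00
  $2,879.60 + 27.7% × ($29,690.00 − $22,000.00) = $2,879.60 + 27.7% × $7,690.00 = $5,009.73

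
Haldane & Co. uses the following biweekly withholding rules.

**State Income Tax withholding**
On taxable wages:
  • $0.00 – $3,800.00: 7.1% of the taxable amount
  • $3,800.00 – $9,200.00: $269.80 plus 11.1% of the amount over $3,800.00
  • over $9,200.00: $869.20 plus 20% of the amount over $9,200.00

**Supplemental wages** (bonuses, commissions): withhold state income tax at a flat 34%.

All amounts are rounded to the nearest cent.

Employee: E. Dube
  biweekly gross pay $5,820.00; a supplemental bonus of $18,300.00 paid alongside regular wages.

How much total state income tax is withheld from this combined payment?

$6,716.02

State Income Tax: taxable = $5,820.00
  $269.80 + 11.1% × ($5,820.00 − $3,800.00) = $269.80 + 11.1% × $2,020.00 = $494.02
Supplemental (34% flat on bonus): 34% × $18,300.00 = $6,222.00
Total state income tax: $494.02 + $6,222.00 = $6,716.02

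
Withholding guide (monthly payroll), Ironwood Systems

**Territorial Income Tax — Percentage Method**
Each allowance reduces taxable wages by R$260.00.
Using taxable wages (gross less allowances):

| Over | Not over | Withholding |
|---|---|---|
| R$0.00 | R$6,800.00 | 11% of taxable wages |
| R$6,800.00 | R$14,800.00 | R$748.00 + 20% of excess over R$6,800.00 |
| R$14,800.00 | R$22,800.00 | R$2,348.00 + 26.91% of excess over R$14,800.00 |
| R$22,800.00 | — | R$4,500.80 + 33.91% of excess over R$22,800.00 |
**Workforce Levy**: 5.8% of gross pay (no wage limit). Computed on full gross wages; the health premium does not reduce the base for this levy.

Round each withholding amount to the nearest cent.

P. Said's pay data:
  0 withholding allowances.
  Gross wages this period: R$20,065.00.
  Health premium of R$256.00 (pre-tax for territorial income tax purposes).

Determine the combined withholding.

Territorial Income Tax: taxable = R$20,065.00 − R$256.00 = R$19,809.00
  R$2,348.00 + 26.91% × (R$19,809.00 − R$14,800.00) = R$2,348.00 + 26.91% × R$5,009.00 = R$3,695.92
Workforce Levy: 5.8% × R$20,065.00 = R$1,163.77
Total: R$3,695.92 + R$1,163.77 = R$4,859.69

R$4,859.69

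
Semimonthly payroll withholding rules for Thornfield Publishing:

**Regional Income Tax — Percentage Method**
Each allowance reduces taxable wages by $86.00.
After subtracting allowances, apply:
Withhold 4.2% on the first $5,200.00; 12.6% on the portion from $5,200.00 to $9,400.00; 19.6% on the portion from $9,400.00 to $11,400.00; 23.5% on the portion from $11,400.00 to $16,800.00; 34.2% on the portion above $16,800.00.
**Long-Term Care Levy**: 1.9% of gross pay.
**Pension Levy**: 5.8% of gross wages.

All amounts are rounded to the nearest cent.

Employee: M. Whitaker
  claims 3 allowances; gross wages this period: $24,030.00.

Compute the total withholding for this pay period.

$6,643.33

Regional Income Tax: taxable = $24,030.00 − 3×$86.00 = $23,772.00
  $2,408.60 + 34.2% × ($23,772.00 − $16,800.00) = $2,408.60 + 34.2% × $6,972.00 = $4,793.02
Long-Term Care Levy: 1.9% × $24,030.00 = $456.57
Pension Levy: 5.8% × $24,030.00 = $1,393.74
Total: $4,793.02 + $456.57 + $1,393.74 = $6,643.33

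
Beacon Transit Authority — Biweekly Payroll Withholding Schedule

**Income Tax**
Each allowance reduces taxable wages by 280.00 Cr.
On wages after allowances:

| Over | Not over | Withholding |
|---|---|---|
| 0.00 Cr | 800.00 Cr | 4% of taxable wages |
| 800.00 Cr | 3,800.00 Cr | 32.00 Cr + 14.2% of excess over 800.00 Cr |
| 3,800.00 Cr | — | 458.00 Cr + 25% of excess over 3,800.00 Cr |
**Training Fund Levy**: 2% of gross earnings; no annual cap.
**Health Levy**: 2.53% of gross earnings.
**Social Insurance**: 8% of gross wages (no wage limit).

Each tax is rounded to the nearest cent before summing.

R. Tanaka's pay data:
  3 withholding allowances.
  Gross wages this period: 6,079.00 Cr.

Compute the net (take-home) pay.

Income Tax: taxable = 6,079.00 Cr − 3×280.00 Cr = 5,239.00 Cr
  458.00 Cr + 25% × (5,239.00 Cr − 3,800.00 Cr) = 458.00 Cr + 25% × 1,439.00 Cr = 817.75 Cr
Training Fund Levy: 2% × 6,079.00 Cr = 121.58 Cr
Health Levy: 2.53% × 6,079.00 Cr = 153.80 Cr
Social Insurance: 8% × 6,079.00 Cr = 486.32 Cr
Total withheld: 817.75 Cr + 121.58 Cr + 153.80 Cr + 486.32 Cr = 1,579.45 Cr
Net pay: 6,079.00 Cr − 1,579.45 Cr = 4,499.55 Cr

4,499.55 Cr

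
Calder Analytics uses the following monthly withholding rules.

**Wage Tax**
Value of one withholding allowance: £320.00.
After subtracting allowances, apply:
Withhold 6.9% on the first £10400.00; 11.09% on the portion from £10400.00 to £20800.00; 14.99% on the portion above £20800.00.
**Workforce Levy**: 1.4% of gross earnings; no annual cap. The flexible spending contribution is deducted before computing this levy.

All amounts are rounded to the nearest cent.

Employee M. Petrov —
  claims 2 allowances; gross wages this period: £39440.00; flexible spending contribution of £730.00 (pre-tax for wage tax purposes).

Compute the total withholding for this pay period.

£5001.67

Wage Tax: taxable = £39440.00 − £730.00 − 2×£320.00 = £38070.00
  £1870.96 + 14.99% × (£38070.00 − £20800.00) = £1870.96 + 14.99% × £17270.00 = £4459.73
Workforce Levy: 1.4% × £38710.00 = £541.94
Total: £4459.73 + £541.94 = £5001.67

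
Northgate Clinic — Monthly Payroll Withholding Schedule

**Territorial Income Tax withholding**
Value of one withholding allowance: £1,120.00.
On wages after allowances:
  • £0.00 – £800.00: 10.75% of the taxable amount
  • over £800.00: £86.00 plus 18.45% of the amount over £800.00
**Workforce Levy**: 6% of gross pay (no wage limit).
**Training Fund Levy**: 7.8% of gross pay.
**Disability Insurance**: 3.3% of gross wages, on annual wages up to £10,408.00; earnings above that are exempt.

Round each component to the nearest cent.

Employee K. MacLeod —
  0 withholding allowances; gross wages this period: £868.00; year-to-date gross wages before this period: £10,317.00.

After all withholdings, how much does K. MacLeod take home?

£646.67

Territorial Income Tax: taxable = £868.00
  £86.00 + 18.45% × (£868.00 − £800.00) = £86.00 + 18.45% × £68.00 = £98.55
Workforce Levy: 6% × £868.00 = £52.08
Training Fund Levy: 7.8% × £868.00 = £67.70
Disability Insurance: cap £10,408.00 − YTD £10,317.00 = £91.00 subject; 3.3% × £91.00 = £3.00
Total withheld: £98.55 + £52.08 + £67.70 + £3.00 = £221.33
Net pay: £868.00 − £221.33 = £646.67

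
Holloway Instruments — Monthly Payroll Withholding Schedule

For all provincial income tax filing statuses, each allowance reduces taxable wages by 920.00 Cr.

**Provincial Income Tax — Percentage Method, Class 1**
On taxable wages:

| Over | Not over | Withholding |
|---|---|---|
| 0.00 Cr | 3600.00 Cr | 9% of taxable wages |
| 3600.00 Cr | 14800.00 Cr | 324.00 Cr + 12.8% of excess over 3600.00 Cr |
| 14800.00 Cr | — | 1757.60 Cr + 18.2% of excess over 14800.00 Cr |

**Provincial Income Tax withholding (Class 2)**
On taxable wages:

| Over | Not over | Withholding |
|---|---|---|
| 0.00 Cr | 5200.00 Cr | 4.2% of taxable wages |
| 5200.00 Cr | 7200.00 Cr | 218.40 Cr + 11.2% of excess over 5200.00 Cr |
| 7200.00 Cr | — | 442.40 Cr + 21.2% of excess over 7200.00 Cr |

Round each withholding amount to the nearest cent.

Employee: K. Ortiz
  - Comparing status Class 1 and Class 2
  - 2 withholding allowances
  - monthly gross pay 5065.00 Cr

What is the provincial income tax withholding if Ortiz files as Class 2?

135.45 Cr

Provincial Income Tax (Class 2): taxable = 5065.00 Cr − 2×920.00 Cr = 3225.00 Cr
  4.2% × 3225.00 Cr = 135.45 Cr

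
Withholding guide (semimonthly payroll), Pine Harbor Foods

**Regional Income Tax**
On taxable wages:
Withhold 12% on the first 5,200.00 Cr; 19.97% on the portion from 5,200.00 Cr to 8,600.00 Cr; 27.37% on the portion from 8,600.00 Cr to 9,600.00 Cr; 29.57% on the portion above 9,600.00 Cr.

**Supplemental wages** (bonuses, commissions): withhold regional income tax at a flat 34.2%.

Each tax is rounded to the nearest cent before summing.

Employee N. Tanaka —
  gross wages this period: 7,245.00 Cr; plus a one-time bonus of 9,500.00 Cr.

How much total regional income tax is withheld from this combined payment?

Regional Income Tax: taxable = 7,245.00 Cr
  624.00 Cr + 19.97% × (7,245.00 Cr − 5,200.00 Cr) = 624.00 Cr + 19.97% × 2,045.00 Cr = 1,032.39 Cr
Supplemental (34.2% flat on bonus): 34.2% × 9,500.00 Cr = 3,249.00 Cr
Total regional income tax: 1,032.39 Cr + 3,249.00 Cr = 4,281.39 Cr

4,281.39 Cr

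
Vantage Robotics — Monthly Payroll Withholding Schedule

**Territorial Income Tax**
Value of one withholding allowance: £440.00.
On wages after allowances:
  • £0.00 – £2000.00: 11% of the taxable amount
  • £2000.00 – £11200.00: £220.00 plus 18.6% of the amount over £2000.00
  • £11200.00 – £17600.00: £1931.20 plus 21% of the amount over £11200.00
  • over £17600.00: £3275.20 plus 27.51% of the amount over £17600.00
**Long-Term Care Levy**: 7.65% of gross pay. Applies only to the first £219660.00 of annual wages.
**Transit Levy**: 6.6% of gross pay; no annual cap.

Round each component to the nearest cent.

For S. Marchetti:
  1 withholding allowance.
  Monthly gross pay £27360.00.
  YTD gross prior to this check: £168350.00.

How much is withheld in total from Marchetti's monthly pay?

£9737.93

Territorial Income Tax: taxable = £27360.00 − 1×£440.00 = £26920.00
  £3275.20 + 27.51% × (£26920.00 − £17600.00) = £3275.20 + 27.51% × £9320.00 = £5839.13
Long-Term Care Levy: 7.65% × £27360.00 = £2093.04
Transit Levy: 6.6% × £27360.00 = £1805.76
Total: £5839.13 + £2093.04 + £1805.76 = £9737.93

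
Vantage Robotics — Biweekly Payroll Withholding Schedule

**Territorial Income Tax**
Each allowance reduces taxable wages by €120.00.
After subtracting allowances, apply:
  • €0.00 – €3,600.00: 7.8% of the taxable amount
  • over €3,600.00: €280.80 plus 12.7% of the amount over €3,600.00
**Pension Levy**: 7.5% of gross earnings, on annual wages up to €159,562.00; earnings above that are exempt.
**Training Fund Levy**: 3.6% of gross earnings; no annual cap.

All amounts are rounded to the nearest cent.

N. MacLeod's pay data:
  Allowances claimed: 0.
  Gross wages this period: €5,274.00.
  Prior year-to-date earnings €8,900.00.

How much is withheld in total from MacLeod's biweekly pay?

Territorial Income Tax: taxable = €5,274.00
  €280.80 + 12.7% × (€5,274.00 − €3,600.00) = €280.80 + 12.7% × €1,674.00 = €493.40
Pension Levy: 7.5% × €5,274.00 = €395.55
Training Fund Levy: 3.6% × €5,274.00 = €189.86
Total: €493.40 + €395.55 + €189.86 = €1,078.81

€1,078.81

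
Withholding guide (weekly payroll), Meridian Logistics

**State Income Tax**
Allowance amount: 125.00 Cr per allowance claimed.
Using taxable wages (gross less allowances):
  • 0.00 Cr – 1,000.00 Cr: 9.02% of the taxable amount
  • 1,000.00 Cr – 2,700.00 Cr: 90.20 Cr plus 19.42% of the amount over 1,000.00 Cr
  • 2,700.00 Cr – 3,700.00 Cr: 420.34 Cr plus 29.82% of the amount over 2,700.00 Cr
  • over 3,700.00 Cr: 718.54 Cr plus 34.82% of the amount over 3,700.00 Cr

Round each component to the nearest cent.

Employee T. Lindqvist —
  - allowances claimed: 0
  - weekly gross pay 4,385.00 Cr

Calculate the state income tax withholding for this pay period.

State Income Tax: taxable = 4,385.00 Cr
  718.54 Cr + 34.82% × (4,385.00 Cr − 3,700.00 Cr) = 718.54 Cr + 34.82% × 685.00 Cr = 957.06 Cr

957.06 Cr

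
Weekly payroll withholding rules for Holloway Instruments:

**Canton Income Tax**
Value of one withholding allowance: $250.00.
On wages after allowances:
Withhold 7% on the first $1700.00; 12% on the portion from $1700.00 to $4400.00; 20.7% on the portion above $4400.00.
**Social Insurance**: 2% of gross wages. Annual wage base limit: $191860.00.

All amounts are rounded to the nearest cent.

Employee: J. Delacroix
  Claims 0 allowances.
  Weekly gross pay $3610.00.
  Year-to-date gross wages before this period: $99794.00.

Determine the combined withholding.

$420.40

Canton Income Tax: taxable = $3610.00
  $119.00 + 12% × ($3610.00 − $1700.00) = $119.00 + 12% × $1910.00 = $348.20
Social Insurance: 2% × $3610.00 = $72.20
Total: $348.20 + $72.20 = $420.40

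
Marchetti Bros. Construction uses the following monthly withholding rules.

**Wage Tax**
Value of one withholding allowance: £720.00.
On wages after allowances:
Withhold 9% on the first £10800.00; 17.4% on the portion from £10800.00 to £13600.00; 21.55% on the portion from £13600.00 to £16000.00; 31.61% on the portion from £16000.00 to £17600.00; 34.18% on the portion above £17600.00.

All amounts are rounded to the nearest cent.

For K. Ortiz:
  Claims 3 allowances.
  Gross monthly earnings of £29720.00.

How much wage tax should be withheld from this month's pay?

Wage Tax: taxable = £29720.00 − 3×£720.00 = £27560.00
  £2482.16 + 34.18% × (£27560.00 − £17600.00) = £2482.16 + 34.18% × £9960.00 = £5886.49

£5886.49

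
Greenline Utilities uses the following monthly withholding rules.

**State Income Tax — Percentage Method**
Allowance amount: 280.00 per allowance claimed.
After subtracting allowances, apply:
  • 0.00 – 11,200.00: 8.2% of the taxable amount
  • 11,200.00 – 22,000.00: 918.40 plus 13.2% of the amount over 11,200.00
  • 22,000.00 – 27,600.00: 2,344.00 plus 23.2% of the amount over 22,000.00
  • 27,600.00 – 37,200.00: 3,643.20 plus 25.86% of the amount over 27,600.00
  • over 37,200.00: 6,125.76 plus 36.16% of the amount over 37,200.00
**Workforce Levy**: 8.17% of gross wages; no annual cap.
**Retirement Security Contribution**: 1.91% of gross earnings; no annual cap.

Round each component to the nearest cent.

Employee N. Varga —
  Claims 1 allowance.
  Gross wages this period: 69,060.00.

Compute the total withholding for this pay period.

State Income Tax: taxable = 69,060.00 − 1×280.00 = 68,780.00
  6,125.76 + 36.16% × (68,780.00 − 37,200.00) = 6,125.76 + 36.16% × 31,580.00 = 17,545.09
Workforce Levy: 8.17% × 69,060.00 = 5,642.20
Retirement Security Contribution: 1.91% × 69,060.00 = 1,319.05
Total: 17,545.09 + 5,642.20 + 1,319.05 = 24,506.34

24,506.34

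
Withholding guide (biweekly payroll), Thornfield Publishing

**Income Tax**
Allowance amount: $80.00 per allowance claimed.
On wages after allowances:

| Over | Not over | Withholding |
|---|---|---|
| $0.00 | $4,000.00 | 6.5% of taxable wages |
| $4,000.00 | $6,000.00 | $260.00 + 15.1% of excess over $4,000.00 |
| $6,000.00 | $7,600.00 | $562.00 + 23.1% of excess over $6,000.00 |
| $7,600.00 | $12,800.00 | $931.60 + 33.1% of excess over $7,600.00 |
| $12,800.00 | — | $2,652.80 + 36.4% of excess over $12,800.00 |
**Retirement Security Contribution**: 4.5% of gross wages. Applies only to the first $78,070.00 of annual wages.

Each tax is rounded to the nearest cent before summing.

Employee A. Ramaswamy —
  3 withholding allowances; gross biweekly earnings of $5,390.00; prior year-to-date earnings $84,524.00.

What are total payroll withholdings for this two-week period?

Income Tax: taxable = $5,390.00 − 3×$80.00 = $5,150.00
  $260.00 + 15.1% × ($5,150.00 − $4,000.00) = $260.00 + 15.1% × $1,150.00 = $433.65
Retirement Security Contribution: YTD $84,524.00 ≥ cap $78,070.00 → $0.00
Total: $433.65 + $0.00 = $433.65

$433.65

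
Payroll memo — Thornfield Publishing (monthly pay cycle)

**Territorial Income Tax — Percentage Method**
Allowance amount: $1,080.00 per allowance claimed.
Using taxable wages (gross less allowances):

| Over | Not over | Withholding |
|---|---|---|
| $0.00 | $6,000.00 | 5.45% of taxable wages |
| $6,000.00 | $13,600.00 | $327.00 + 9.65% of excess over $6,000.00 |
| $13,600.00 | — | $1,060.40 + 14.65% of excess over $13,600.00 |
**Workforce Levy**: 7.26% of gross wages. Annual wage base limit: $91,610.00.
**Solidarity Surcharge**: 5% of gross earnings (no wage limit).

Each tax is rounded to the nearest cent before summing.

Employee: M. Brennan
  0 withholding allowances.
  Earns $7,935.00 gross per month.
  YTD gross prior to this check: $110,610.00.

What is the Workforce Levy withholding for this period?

$0.00

Workforce Levy: YTD $110,610.00 ≥ cap $91,610.00 → $0.00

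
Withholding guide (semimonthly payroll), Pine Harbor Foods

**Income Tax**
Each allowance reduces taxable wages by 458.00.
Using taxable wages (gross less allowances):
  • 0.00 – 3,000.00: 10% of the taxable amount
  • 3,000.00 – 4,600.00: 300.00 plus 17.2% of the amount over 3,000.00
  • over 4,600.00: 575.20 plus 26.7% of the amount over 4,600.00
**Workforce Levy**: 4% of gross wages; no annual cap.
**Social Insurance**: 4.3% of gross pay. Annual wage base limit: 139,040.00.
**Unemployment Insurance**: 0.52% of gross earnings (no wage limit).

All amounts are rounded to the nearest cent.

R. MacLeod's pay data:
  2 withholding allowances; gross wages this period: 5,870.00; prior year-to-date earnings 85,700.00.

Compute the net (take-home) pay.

Income Tax: taxable = 5,870.00 − 2×458.00 = 4,954.00
  575.20 + 26.7% × (4,954.00 − 4,600.00) = 575.20 + 26.7% × 354.00 = 669.72
Workforce Levy: 4% × 5,870.00 = 234.80
Social Insurance: 4.3% × 5,870.00 = 252.41
Unemployment Insurance: 0.52% × 5,870.00 = 30.52
Total withheld: 669.72 + 234.80 + 252.41 + 30.52 = 1,187.45
Net pay: 5,870.00 − 1,187.45 = 4,682.55

4,682.55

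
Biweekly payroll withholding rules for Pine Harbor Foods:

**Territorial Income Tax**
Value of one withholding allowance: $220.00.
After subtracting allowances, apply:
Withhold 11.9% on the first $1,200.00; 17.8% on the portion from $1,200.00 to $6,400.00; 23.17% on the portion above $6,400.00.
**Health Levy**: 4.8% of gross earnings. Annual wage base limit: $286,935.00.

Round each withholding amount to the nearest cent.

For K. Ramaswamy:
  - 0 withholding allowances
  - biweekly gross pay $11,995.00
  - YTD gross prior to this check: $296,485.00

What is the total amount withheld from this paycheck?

Territorial Income Tax: taxable = $11,995.00
  $1,068.40 + 23.17% × ($11,995.00 − $6,400.00) = $1,068.40 + 23.17% × $5,595.00 = $2,364.76
Health Levy: YTD $296,485.00 ≥ cap $286,935.00 → $0.00
Total: $2,364.76 + $0.00 = $2,364.76

$2,364.76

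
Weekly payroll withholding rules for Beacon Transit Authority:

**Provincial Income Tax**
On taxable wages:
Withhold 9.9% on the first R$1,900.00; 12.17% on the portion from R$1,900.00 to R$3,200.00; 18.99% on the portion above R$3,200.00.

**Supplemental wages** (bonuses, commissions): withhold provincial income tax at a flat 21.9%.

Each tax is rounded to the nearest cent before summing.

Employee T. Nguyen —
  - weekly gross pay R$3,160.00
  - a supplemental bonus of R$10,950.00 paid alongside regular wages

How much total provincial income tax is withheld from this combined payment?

R$2,739.49

Provincial Income Tax: taxable = R$3,160.00
  R$188.10 + 12.17% × (R$3,160.00 − R$1,900.00) = R$188.10 + 12.17% × R$1,260.00 = R$341.44
Supplemental (21.9% flat on bonus): 21.9% × R$10,950.00 = R$2,398.05
Total provincial income tax: R$341.44 + R$2,398.05 = R$2,739.49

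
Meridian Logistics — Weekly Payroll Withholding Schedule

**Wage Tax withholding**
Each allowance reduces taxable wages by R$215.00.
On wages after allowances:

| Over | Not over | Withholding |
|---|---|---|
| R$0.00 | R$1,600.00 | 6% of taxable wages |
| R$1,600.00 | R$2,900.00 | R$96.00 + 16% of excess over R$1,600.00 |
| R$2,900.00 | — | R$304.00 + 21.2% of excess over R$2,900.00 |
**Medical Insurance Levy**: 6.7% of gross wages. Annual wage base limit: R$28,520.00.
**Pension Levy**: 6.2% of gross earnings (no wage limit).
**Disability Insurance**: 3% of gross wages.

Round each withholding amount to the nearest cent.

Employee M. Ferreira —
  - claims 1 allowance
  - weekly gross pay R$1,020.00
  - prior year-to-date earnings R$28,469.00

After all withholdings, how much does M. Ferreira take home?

Wage Tax: taxable = R$1,020.00 − 1×R$215.00 = R$805.00
  6% × R$805.00 = R$48.30
Medical Insurance Levy: cap R$28,520.00 − YTD R$28,469.00 = R$51.00 subject; 6.7% × R$51.00 = R$3.42
Pension Levy: 6.2% × R$1,020.00 = R$63.24
Disability Insurance: 3% × R$1,020.00 = R$30.60
Total withheld: R$48.30 + R$3.42 + R$63.24 + R$30.60 = R$145.56
Net pay: R$1,020.00 − R$145.56 = R$874.44

R$874.44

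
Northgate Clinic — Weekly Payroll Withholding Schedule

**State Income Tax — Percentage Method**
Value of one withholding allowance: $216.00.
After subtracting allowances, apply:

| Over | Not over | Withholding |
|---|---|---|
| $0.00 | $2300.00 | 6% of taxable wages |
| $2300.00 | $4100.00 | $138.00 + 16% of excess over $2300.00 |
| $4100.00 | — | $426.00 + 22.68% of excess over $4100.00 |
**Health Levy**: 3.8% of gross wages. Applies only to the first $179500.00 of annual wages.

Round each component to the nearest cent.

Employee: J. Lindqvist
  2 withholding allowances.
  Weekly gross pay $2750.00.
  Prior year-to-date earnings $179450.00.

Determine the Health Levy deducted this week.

$1.90

Health Levy: cap $179500.00 − YTD $179450.00 = $50.00 subject; 3.8% × $50.00 = $1.90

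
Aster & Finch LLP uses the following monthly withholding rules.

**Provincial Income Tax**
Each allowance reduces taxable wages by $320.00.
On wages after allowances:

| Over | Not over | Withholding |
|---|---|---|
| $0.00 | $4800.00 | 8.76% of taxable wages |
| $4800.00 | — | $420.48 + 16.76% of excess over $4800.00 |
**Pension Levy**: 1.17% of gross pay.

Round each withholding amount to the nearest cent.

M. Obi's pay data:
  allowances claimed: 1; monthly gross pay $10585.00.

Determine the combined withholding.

$1460.25

Provincial Income Tax: taxable = $10585.00 − 1×$320.00 = $10265.00
  $420.48 + 16.76% × ($10265.00 − $4800.00) = $420.48 + 16.76% × $5465.00 = $1336.41
Pension Levy: 1.17% × $10585.00 = $123.84
Total: $1336.41 + $123.84 = $1460.25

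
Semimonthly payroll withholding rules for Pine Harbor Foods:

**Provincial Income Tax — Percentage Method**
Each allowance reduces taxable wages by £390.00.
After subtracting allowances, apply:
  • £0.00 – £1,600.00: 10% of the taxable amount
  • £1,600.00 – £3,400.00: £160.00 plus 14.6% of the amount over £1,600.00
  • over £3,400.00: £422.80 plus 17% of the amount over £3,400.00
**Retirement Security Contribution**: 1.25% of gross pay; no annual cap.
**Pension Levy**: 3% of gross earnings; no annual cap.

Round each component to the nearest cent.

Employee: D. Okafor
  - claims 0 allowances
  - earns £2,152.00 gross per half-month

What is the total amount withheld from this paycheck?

Provincial Income Tax: taxable = £2,152.00
  £160.00 + 14.6% × (£2,152.00 − £1,600.00) = £160.00 + 14.6% × £552.00 = £240.59
Retirement Security Contribution: 1.25% × £2,152.00 = £26.90
Pension Levy: 3% × £2,152.00 = £64.56
Total: £240.59 + £26.90 + £64.56 = £332.05

£332.05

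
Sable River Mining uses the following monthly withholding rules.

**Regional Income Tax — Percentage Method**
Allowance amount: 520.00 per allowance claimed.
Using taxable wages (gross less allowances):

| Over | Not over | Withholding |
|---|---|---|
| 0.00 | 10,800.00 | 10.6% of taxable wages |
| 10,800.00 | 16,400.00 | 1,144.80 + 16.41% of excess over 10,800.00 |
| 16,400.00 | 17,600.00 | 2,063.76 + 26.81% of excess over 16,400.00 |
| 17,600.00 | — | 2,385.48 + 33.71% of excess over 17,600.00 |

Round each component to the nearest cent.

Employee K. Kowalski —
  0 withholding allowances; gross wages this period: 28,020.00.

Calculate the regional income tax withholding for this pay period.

Regional Income Tax: taxable = 28,020.00
  2,385.48 + 33.71% × (28,020.00 − 17,600.00) = 2,385.48 + 33.71% × 10,420.00 = 5,898.06

5,898.06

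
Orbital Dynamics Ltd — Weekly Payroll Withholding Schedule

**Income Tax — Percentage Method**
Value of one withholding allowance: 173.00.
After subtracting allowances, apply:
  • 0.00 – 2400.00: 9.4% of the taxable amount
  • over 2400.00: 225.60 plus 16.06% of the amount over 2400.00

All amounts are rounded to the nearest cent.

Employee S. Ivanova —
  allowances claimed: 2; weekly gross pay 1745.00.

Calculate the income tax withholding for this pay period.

131.51

Income Tax: taxable = 1745.00 − 2×173.00 = 1399.00
  9.4% × 1399.00 = 131.51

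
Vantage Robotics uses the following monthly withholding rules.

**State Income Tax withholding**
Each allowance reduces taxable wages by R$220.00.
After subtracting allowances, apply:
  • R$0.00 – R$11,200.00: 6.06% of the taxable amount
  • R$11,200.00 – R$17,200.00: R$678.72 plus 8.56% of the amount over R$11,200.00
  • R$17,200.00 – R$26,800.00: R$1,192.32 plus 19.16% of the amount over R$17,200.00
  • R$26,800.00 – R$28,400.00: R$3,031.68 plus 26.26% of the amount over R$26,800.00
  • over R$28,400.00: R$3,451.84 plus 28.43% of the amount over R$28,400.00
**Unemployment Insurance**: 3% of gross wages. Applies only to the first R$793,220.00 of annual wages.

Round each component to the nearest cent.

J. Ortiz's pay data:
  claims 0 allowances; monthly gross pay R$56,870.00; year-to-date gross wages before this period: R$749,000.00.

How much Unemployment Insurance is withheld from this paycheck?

R$1,326.60

Unemployment Insurance: cap R$793,220.00 − YTD R$749,000.00 = R$44,220.00 subject; 3% × R$44,220.00 = R$1,326.60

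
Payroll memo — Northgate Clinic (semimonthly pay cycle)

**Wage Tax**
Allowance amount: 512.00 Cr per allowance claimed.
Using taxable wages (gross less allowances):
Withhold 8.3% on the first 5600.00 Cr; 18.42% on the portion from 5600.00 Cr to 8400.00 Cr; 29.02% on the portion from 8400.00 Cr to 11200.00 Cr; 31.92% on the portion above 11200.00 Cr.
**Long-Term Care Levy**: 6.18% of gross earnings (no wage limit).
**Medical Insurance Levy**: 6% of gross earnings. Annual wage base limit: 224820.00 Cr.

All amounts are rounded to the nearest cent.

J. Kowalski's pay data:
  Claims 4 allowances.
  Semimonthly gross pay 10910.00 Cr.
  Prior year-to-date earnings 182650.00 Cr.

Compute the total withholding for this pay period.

Wage Tax: taxable = 10910.00 Cr − 4×512.00 Cr = 8862.00 Cr
  980.56 Cr + 29.02% × (8862.00 Cr − 8400.00 Cr) = 980.56 Cr + 29.02% × 462.00 Cr = 1114.63 Cr
Long-Term Care Levy: 6.18% × 10910.00 Cr = 674.24 Cr
Medical Insurance Levy: 6% × 10910.00 Cr = 654.60 Cr
Total: 1114.63 Cr + 674.24 Cr + 654.60 Cr = 2443.47 Cr

2443.47 Cr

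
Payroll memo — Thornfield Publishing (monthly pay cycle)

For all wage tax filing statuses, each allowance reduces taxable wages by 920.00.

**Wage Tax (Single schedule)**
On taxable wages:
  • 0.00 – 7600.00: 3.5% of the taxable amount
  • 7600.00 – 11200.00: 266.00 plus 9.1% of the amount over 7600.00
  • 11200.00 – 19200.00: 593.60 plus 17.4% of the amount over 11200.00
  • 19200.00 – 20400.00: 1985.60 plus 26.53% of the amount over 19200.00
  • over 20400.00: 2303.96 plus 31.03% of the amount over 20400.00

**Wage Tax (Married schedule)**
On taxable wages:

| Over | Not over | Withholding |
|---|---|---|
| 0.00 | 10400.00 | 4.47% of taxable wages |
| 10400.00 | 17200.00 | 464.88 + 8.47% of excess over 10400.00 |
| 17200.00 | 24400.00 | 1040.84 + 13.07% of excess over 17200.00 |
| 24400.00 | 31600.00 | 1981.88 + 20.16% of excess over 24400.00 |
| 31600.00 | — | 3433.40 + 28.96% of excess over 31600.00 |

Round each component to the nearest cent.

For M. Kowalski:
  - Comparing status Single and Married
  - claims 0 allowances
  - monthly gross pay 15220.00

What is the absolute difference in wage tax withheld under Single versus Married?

Wage Tax (Single): taxable = 15220.00
  593.60 + 17.4% × (15220.00 − 11200.00) = 593.60 + 17.4% × 4020.00 = 1293.08
Wage Tax (Married): taxable = 15220.00
  464.88 + 8.47% × (15220.00 − 10400.00) = 464.88 + 8.47% × 4820.00 = 873.13
Difference: |1293.08 − 873.13| = 419.95 (higher under Single)

419.95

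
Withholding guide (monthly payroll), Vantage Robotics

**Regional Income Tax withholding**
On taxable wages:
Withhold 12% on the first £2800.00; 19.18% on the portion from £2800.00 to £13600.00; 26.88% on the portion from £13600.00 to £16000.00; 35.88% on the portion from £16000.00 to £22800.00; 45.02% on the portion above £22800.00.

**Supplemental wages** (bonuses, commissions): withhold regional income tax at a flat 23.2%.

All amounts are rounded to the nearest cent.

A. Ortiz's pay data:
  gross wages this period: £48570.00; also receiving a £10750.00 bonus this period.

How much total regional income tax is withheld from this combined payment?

Regional Income Tax: taxable = £48570.00
  £5492.40 + 45.02% × (£48570.00 − £22800.00) = £5492.40 + 45.02% × £25770.00 = £17094.05
Supplemental (23.2% flat on bonus): 23.2% × £10750.00 = £2494.00
Total regional income tax: £17094.05 + £2494.00 = £19588.05

£19588.05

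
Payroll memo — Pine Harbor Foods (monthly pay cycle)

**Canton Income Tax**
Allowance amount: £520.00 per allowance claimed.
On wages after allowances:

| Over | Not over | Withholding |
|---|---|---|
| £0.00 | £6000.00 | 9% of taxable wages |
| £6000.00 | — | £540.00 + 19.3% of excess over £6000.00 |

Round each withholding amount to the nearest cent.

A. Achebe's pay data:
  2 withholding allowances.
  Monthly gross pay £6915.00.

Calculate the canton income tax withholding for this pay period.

£528.75

Canton Income Tax: taxable = £6915.00 − 2×£520.00 = £5875.00
  9% × £5875.00 = £528.75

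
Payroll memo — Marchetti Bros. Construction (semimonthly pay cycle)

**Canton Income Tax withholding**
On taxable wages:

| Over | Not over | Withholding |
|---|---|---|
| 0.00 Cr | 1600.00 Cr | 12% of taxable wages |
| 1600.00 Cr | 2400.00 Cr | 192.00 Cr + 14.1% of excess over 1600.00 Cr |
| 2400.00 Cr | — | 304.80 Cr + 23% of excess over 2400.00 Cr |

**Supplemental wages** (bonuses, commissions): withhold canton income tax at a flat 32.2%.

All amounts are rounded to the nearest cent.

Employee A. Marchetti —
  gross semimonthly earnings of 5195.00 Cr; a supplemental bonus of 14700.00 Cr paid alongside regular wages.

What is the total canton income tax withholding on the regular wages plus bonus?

5681.05 Cr

Canton Income Tax: taxable = 5195.00 Cr
  304.80 Cr + 23% × (5195.00 Cr − 2400.00 Cr) = 304.80 Cr + 23% × 2795.00 Cr = 947.65 Cr
Supplemental (32.2% flat on bonus): 32.2% × 14700.00 Cr = 4733.40 Cr
Total canton income tax: 947.65 Cr + 4733.40 Cr = 5681.05 Cr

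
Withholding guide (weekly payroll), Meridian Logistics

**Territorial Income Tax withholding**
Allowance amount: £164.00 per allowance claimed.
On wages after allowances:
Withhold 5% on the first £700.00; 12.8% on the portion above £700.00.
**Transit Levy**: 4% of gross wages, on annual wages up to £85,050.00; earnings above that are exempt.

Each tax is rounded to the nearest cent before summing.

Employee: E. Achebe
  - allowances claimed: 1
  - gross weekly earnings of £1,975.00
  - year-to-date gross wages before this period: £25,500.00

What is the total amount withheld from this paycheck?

Territorial Income Tax: taxable = £1,975.00 − 1×£164.00 = £1,811.00
  £35.00 + 12.8% × (£1,811.00 − £700.00) = £35.00 + 12.8% × £1,111.00 = £177.21
Transit Levy: 4% × £1,975.00 = £79.00
Total: £177.21 + £79.00 = £256.21

£256.21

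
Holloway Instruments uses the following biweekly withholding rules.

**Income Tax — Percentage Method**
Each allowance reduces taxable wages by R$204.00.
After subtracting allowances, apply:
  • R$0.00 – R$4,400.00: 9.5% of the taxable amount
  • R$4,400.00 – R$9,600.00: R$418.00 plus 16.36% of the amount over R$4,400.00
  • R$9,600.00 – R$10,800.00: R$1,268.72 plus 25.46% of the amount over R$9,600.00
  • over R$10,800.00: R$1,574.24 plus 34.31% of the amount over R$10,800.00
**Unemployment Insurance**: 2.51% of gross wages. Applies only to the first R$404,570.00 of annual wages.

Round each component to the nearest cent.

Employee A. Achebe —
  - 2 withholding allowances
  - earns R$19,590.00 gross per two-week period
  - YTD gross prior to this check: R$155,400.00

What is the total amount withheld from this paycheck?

R$4,941.81

Income Tax: taxable = R$19,590.00 − 2×R$204.00 = R$19,182.00
  R$1,574.24 + 34.31% × (R$19,182.00 − R$10,800.00) = R$1,574.24 + 34.31% × R$8,382.00 = R$4,450.10
Unemployment Insurance: 2.51% × R$19,590.00 = R$491.71
Total: R$4,450.10 + R$491.71 = R$4,941.81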